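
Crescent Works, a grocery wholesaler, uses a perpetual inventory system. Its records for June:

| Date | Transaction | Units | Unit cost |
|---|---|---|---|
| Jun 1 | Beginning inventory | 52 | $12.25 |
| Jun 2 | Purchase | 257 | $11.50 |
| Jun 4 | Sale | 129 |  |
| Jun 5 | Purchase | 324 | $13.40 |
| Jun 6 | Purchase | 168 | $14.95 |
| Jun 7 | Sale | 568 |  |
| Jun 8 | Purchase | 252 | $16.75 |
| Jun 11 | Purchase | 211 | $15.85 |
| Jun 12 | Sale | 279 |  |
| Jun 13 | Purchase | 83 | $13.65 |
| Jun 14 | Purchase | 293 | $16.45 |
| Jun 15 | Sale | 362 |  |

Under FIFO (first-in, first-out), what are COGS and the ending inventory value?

COGS = $19,021.15; ending inventory = $4,942.70

Jun 4, 129 sold [FIFO — oldest first]: 52 @ $12.25 + 77 @ $11.50 = $1,522.50
Jun 7, 568 sold [FIFO — oldest first]: 180 @ $11.50 + 324 @ $13.40 + 64 @ $14.95 = $7,368.40
Jun 12, 279 sold [FIFO — oldest first]: 104 @ $14.95 + 175 @ $16.75 = $4,486.05
Jun 15, 362 sold [FIFO — oldest first]: 77 @ $16.75 + 211 @ $15.85 + 74 @ $13.65 = $5,644.20
Total COGS = $1,522.50 + $7,368.40 + $4,486.05 + $5,644.20 = $19,021.15
Ending inventory: 9 @ $13.65 + 293 @ $16.45 = $4,942.70
Check: goods available $23,963.85 = COGS $19,021.15 + ending $4,942.70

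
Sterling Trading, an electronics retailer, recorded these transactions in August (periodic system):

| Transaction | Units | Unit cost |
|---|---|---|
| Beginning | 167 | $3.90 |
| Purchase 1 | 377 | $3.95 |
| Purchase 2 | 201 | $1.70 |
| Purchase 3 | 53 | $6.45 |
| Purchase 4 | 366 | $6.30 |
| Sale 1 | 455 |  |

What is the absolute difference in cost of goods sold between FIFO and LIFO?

$919.95

FIFO COGS: 167 @ $3.90 + 288 @ $3.95 = $1,788.90
LIFO COGS: 366 @ $6.30 + 53 @ $6.45 + 36 @ $1.70 = $2,708.85
Difference = |$1,788.90 − $2,708.85| = $919.95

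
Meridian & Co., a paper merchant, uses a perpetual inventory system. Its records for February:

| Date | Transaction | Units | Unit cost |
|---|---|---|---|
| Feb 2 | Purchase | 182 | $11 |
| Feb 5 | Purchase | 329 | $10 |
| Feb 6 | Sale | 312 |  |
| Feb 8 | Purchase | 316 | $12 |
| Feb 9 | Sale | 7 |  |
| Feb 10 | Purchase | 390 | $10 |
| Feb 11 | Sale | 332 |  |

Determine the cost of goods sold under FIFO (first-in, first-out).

COGS = $6,972

Feb 6, 312 sold [FIFO — oldest first]: 182 @ $11 + 130 @ $10 = $3,302
Feb 9, 7 sold [FIFO — oldest first]: 7 @ $10 = $70
Feb 11, 332 sold [FIFO — oldest first]: 192 @ $10 + 140 @ $12 = $3,600
Total COGS = $3,302 + $70 + $3,600 = $6,972
Ending inventory: 176 @ $12 + 390 @ $10 = $6,012
Check: goods available $12,984 = COGS $6,972 + ending $6,012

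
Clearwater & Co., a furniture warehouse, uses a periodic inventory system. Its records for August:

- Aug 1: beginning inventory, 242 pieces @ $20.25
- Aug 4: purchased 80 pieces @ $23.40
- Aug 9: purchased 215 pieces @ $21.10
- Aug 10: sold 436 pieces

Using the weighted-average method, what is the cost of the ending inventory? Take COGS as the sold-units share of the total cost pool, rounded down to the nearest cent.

Ending inventory = $2,127.02

Aug 10, sell 436: 436/537 × $11,309.00 → $9,181.98
Ending inventory (cost pool remaining) = $2,127.02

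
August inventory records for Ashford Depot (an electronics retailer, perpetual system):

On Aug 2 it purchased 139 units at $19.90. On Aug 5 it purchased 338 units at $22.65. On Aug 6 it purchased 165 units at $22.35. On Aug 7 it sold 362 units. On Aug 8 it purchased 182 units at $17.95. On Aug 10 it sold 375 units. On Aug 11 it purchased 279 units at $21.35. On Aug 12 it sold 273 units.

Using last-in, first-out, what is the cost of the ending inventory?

Aug 7, 362 sold [LIFO — newest first]: 165 @ $22.35 + 197 @ $22.65 = $8,149.80
Aug 10, 375 sold [LIFO — newest first]: 182 @ $17.95 + 141 @ $22.65 + 52 @ $19.90 = $7,495.35
Aug 12, 273 sold [LIFO — newest first]: 273 @ $21.35 = $5,828.55
Total COGS = $8,149.80 + $7,495.35 + $5,828.55 = $21,473.70
Ending inventory: 87 @ $19.90 + 6 @ $21.35 = $1,859.40
Check: goods available $23,333.10 = COGS $21,473.70 + ending $1,859.40

Ending inventory = $1,859.40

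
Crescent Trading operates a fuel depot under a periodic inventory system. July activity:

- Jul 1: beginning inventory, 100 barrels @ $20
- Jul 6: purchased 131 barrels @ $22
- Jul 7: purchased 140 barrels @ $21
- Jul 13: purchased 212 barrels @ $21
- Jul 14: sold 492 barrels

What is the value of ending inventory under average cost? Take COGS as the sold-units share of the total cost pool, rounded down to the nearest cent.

Ending inventory = $1,915.84

Jul 14, sell 492: 492/583 × $12,274.00 → $10,358.16
Ending inventory (cost pool remaining) = $1,915.84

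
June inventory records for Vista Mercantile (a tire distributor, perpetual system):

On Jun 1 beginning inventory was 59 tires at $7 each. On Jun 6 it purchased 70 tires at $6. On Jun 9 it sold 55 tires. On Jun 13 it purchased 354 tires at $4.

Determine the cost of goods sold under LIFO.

COGS = $330

Jun 9, 55 sold [LIFO — newest first]: 55 @ $6 = $330
Ending inventory: 59 @ $7 + 15 @ $6 + 354 @ $4 = $1,919
Check: goods available $2,249 = COGS $330 + ending $1,919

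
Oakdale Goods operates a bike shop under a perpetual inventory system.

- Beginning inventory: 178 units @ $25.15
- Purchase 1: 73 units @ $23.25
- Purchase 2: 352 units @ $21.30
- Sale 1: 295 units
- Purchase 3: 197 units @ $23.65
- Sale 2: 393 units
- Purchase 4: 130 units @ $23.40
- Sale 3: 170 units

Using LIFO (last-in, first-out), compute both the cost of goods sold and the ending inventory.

COGS = $19,561.80; ending inventory = $1,810.80

Sale 1 (295) [LIFO — newest first]: 295 @ $21.30 = $6,283.50
Sale 2 (393) [LIFO — newest first]: 197 @ $23.65 + 57 @ $21.30 + 73 @ $23.25 + 66 @ $25.15 = $9,230.30
Sale 3 (170) [LIFO — newest first]: 130 @ $23.40 + 40 @ $25.15 = $4,048.00
Total COGS = $6,283.50 + $9,230.30 + $4,048.00 = $19,561.80
Ending inventory: 72 @ $25.15 = $1,810.80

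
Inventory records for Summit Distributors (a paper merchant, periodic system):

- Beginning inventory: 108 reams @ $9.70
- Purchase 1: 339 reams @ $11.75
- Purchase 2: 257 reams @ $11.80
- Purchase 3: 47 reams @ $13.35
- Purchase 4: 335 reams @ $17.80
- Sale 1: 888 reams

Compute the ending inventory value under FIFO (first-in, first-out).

Ending inventory = $3,524.40

Sale 1 (888) [FIFO — oldest first]: 108 @ $9.70 + 339 @ $11.75 + 257 @ $11.80 + 47 @ $13.35 + 137 @ $17.80 = $11,129.50
Ending inventory: 198 @ $17.80 = $3,524.40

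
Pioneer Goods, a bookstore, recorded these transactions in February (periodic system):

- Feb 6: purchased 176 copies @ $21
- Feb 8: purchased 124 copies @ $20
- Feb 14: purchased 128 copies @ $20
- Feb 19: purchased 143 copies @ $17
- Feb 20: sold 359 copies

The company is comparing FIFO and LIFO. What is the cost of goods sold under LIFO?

FIFO COGS: 176 @ $21 + 124 @ $20 + 59 @ $20 = $7,356
LIFO COGS: 143 @ $17 + 128 @ $20 + 88 @ $20 = $6,751

COGS = $6,751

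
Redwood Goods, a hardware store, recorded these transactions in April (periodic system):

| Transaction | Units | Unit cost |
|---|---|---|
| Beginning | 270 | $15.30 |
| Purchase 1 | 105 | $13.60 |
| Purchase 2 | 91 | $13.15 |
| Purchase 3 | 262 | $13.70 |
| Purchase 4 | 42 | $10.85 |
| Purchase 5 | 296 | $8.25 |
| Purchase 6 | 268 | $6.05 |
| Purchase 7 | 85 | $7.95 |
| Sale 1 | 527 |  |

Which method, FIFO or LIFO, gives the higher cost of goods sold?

FIFO

FIFO COGS: 270 @ $15.30 + 105 @ $13.60 + 91 @ $13.15 + 61 @ $13.70 = $7,591.35
LIFO COGS: 85 @ $7.95 + 268 @ $6.05 + 174 @ $8.25 = $3,732.65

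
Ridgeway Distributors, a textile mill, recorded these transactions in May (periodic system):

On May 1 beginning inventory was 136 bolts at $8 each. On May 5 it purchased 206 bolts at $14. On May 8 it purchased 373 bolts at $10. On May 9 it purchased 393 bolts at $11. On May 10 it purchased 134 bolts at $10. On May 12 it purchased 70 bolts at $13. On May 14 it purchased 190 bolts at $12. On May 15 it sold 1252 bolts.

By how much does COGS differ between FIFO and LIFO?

$376

FIFO COGS: 136 @ $8 + 206 @ $14 + 373 @ $10 + 393 @ $11 + 134 @ $10 + 10 @ $13 = $13,495
LIFO COGS: 190 @ $12 + 70 @ $13 + 134 @ $10 + 393 @ $11 + 373 @ $10 + 92 @ $14 = $13,871
Difference = |$13,495 − $13,871| = $376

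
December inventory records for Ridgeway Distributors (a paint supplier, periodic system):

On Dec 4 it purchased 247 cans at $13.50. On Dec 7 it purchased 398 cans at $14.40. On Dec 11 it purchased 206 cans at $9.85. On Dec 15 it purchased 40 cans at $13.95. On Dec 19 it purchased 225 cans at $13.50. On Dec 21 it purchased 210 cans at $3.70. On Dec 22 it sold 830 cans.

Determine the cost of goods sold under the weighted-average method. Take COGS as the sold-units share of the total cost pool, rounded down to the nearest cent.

Dec 22, sell 830: 830/1326 × $15,467.30 → $9,681.64
Ending inventory (cost pool remaining) = $5,785.66

COGS = $9,681.64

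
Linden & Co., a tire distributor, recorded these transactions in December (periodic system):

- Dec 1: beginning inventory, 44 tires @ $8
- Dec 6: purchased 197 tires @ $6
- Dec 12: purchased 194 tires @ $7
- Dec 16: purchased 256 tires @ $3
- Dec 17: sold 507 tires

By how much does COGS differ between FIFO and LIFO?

FIFO COGS: 44 @ $8 + 197 @ $6 + 194 @ $7 + 72 @ $3 = $3,108
LIFO COGS: 256 @ $3 + 194 @ $7 + 57 @ $6 = $2,468
Difference = |$3,108 − $2,468| = $640

$640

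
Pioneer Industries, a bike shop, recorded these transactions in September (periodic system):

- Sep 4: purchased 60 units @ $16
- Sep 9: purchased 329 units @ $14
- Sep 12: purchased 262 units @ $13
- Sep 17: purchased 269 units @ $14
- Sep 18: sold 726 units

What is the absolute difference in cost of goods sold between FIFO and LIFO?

FIFO COGS: 60 @ $16 + 329 @ $14 + 262 @ $13 + 75 @ $14 = $10,022
LIFO COGS: 269 @ $14 + 262 @ $13 + 195 @ $14 = $9,902
Difference = |$10,022 − $9,902| = $120

$120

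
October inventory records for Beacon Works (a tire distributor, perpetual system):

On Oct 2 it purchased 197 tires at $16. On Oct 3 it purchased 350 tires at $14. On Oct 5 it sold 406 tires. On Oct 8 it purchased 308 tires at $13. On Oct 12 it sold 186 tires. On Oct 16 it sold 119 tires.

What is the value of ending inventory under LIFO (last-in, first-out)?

Oct 5, 406 sold [LIFO — newest first]: 350 @ $14 + 56 @ $16 = $5,796
Oct 12, 186 sold [LIFO — newest first]: 186 @ $13 = $2,418
Oct 16, 119 sold [LIFO — newest first]: 119 @ $13 = $1,547
Total COGS = $5,796 + $2,418 + $1,547 = $9,761
Ending inventory: 141 @ $16 + 3 @ $13 = $2,295
Check: goods available $12,056 = COGS $9,761 + ending $2,295

Ending inventory = $2,295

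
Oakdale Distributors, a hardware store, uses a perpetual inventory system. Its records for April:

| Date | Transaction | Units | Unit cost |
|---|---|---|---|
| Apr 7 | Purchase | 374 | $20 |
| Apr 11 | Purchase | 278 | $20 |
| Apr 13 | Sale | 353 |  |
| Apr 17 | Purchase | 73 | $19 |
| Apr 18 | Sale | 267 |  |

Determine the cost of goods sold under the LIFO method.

COGS = $12,327

Apr 13, 353 sold [LIFO — newest first]: 278 @ $20 + 75 @ $20 = $7,060
Apr 18, 267 sold [LIFO — newest first]: 73 @ $19 + 194 @ $20 = $5,267
Total COGS = $7,060 + $5,267 = $12,327
Ending inventory: 105 @ $20 = $2,100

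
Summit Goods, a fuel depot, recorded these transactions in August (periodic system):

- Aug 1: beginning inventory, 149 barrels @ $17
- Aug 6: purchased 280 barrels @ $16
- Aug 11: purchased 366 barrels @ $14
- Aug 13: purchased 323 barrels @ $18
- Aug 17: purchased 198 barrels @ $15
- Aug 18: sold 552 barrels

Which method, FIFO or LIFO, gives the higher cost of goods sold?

FIFO COGS: 149 @ $17 + 280 @ $16 + 123 @ $14 = $8,735
LIFO COGS: 198 @ $15 + 323 @ $18 + 31 @ $14 = $9,218

LIFO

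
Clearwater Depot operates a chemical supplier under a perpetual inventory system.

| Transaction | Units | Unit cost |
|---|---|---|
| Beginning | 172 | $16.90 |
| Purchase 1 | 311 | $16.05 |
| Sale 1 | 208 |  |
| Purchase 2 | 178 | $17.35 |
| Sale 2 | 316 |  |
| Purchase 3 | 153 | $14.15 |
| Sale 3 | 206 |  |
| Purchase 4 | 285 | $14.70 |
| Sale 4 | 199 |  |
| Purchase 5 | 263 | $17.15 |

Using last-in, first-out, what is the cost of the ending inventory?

Ending inventory = $7,194.25

Sale 1 (208) [LIFO — newest first]: 208 @ $16.05 = $3,338.40
Sale 2 (316) [LIFO — newest first]: 178 @ $17.35 + 103 @ $16.05 + 35 @ $16.90 = $5,332.95
Sale 3 (206) [LIFO — newest first]: 153 @ $14.15 + 53 @ $16.90 = $3,060.65
Sale 4 (199) [LIFO — newest first]: 199 @ $14.70 = $2,925.30
Total COGS = $3,338.40 + $5,332.95 + $3,060.65 + $2,925.30 = $14,657.30
Ending inventory: 84 @ $16.90 + 86 @ $14.70 + 263 @ $17.15 = $7,194.25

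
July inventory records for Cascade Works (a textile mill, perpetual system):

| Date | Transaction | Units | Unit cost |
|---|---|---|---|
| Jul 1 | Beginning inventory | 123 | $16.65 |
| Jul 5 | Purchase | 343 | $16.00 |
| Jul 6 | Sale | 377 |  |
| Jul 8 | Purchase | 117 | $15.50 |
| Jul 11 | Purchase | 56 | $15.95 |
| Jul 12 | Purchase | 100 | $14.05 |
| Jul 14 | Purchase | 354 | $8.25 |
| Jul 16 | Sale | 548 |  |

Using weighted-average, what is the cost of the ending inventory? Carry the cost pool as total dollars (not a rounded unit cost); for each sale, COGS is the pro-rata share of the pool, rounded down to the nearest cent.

After Jul 1: 123 on hand, pool $2,047.95 (≈ $16.6500 each)
After Jul 5: 466 on hand, pool $7,535.95 (≈ $16.1716 each)
Jul 6, sell 377: 377/466 × $7,535.95 → $6,096.68
After Jul 8: 206 on hand, pool $3,252.77 (≈ $15.7901 each)
After Jul 11: 262 on hand, pool $4,145.97 (≈ $15.8243 each)
After Jul 12: 362 on hand, pool $5,550.97 (≈ $15.3342 each)
After Jul 14: 716 on hand, pool $8,471.47 (≈ $11.8317 each)
Jul 16, sell 548: 548/716 × $8,471.47 → $6,483.75
Total COGS = $6,096.68 + $6,483.75 = $12,580.43
Ending inventory (cost pool remaining) = $1,987.72
Check: goods available $14,568.15 = COGS $12,580.43 + ending $1,987.72

Ending inventory = $1,987.72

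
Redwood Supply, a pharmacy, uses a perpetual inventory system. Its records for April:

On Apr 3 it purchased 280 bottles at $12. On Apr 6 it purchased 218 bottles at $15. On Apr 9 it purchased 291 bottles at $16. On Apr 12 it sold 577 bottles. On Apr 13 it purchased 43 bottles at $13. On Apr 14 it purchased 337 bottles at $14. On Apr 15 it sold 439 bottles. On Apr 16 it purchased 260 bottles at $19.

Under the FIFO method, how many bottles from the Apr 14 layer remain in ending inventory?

Apr 12, 577 sold [FIFO — oldest first]: 280 @ $12 + 218 @ $15 + 79 @ $16 = $7,894
Apr 15, 439 sold [FIFO — oldest first]: 212 @ $16 + 43 @ $13 + 184 @ $14 = $6,527
Total COGS = $7,894 + $6,527 = $14,421
Ending inventory: 153 @ $14 + 260 @ $19 = $7,082

153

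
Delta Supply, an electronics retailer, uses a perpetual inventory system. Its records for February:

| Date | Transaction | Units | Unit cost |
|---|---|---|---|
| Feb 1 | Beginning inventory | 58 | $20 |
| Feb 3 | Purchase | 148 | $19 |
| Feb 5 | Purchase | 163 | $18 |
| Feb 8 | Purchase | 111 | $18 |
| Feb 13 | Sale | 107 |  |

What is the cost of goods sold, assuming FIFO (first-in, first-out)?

Feb 13, 107 sold [FIFO — oldest first]: 58 @ $20 + 49 @ $19 = $2,091
Ending inventory: 99 @ $19 + 163 @ $18 + 111 @ $18 = $6,813
Check: goods available $8,904 = COGS $2,091 + ending $6,813

COGS = $2,091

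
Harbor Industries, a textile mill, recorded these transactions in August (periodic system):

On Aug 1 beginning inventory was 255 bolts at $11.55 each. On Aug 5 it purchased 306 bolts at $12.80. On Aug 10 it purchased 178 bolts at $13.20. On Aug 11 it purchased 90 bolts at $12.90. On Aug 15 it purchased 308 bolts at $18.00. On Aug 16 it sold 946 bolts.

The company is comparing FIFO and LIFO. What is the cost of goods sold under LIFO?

COGS = $13,710.60

FIFO COGS: 255 @ $11.55 + 306 @ $12.80 + 178 @ $13.20 + 90 @ $12.90 + 117 @ $18.00 = $12,478.65
LIFO COGS: 308 @ $18.00 + 90 @ $12.90 + 178 @ $13.20 + 306 @ $12.80 + 64 @ $11.55 = $13,710.60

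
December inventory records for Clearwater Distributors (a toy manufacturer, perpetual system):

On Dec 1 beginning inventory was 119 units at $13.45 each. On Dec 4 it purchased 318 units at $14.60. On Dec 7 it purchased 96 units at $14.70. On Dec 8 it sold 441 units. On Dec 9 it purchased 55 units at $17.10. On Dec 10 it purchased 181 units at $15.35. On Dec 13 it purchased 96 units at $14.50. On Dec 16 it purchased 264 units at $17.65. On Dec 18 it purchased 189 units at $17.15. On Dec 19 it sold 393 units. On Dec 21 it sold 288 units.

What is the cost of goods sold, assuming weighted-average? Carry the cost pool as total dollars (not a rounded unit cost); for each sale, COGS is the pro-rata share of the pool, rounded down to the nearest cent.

COGS = $17,463.07

After Dec 1: 119 on hand, pool $1,600.55 (≈ $13.4500 each)
After Dec 4: 437 on hand, pool $6,243.35 (≈ $14.2868 each)
After Dec 7: 533 on hand, pool $7,654.55 (≈ $14.3613 each)
Dec 8, sell 441: 441/533 × $7,654.55 → $6,333.31
After Dec 9: 147 on hand, pool $2,261.74 (≈ $15.3860 each)
After Dec 10: 328 on hand, pool $5,040.09 (≈ $15.3661 each)
After Dec 13: 424 on hand, pool $6,432.09 (≈ $15.1700 each)
After Dec 16: 688 on hand, pool $11,091.69 (≈ $16.1216 each)
After Dec 18: 877 on hand, pool $14,333.04 (≈ $16.3433 each)
Dec 19, sell 393: 393/877 × $14,333.04 → $6,422.90
Dec 21, sell 288: 288/484 × $7,910.14 → $4,706.86
Total COGS = $6,333.31 + $6,422.90 + $4,706.86 = $17,463.07
Ending inventory (cost pool remaining) = $3,203.28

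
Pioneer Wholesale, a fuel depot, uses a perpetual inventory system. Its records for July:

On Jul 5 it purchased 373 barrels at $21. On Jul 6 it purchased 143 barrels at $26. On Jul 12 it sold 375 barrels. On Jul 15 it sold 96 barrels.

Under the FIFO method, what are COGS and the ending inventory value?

COGS = $10,381; ending inventory = $1,170

Jul 12, 375 sold [FIFO — oldest first]: 373 @ $21 + 2 @ $26 = $7,885
Jul 15, 96 sold [FIFO — oldest first]: 96 @ $26 = $2,496
Total COGS = $7,885 + $2,496 = $10,381
Ending inventory: 45 @ $26 = $1,170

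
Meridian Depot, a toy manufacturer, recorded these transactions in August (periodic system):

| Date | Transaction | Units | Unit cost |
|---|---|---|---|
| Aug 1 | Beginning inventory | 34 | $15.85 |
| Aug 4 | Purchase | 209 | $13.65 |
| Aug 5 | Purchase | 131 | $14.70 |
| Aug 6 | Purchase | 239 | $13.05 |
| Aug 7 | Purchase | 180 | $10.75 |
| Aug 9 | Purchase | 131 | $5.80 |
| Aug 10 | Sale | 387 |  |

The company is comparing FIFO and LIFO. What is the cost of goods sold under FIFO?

COGS = $5,487.10

FIFO COGS: 34 @ $15.85 + 209 @ $13.65 + 131 @ $14.70 + 13 @ $13.05 = $5,487.10
LIFO COGS: 131 @ $5.80 + 180 @ $10.75 + 76 @ $13.05 = $3,686.60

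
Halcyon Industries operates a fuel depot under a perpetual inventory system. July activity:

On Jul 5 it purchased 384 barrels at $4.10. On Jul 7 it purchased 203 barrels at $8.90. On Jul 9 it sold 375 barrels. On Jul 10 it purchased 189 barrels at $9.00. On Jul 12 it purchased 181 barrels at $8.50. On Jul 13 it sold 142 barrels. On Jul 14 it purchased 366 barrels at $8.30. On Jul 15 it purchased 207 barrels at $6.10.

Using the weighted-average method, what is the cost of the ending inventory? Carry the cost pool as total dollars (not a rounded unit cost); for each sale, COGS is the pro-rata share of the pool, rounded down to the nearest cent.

Ending inventory = $7,672.80

After Jul 5: 384 on hand, pool $1,574.40 (≈ $4.1000 each)
After Jul 7: 587 on hand, pool $3,381.10 (≈ $5.7600 each)
Jul 9, sell 375: 375/587 × $3,381.10 → $2,159.98
After Jul 10: 401 on hand, pool $2,922.12 (≈ $7.2871 each)
After Jul 12: 582 on hand, pool $4,460.62 (≈ $7.6643 each)
Jul 13, sell 142: 142/582 × $4,460.62 → $1,088.32
After Jul 14: 806 on hand, pool $6,410.10 (≈ $7.9530 each)
After Jul 15: 1013 on hand, pool $7,672.80 (≈ $7.5743 each)
Total COGS = $2,159.98 + $1,088.32 = $3,248.30
Ending inventory (cost pool remaining) = $7,672.80
Check: goods available $10,921.10 = COGS $3,248.30 + ending $7,672.80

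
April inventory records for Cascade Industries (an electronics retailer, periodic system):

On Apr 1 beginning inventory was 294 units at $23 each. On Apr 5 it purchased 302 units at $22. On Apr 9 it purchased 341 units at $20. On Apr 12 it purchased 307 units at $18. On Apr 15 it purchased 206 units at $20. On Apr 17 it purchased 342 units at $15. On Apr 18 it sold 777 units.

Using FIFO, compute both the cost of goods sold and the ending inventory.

COGS = $17,026; ending inventory = $17,976

Apr 18, 777 sold [FIFO — oldest first]: 294 @ $23 + 302 @ $22 + 181 @ $20 = $17,026
Ending inventory: 160 @ $20 + 307 @ $18 + 206 @ $20 + 342 @ $15 = $17,976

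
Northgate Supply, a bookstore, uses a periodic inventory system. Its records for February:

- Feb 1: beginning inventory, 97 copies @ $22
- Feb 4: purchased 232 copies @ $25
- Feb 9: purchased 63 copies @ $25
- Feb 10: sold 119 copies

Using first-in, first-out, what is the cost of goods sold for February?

COGS = $2,684

Feb 10, 119 sold [FIFO — oldest first]: 97 @ $22 + 22 @ $25 = $2,684
Ending inventory: 210 @ $25 + 63 @ $25 = $6,825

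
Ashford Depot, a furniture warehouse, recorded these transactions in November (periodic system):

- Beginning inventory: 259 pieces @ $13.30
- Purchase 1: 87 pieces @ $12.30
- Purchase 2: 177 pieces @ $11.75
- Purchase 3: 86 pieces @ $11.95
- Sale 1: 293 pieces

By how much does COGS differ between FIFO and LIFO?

FIFO COGS: 259 @ $13.30 + 34 @ $12.30 = $3,862.90
LIFO COGS: 86 @ $11.95 + 177 @ $11.75 + 30 @ $12.30 = $3,476.45
Difference = |$3,862.90 − $3,476.45| = $386.45

$386.45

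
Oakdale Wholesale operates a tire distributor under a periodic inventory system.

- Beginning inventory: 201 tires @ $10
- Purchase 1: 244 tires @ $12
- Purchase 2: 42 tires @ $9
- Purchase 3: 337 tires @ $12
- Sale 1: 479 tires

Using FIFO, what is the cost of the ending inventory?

Sale 1 (479) [FIFO — oldest first]: 201 @ $10 + 244 @ $12 + 34 @ $9 = $5,244
Ending inventory: 8 @ $9 + 337 @ $12 = $4,116
Check: goods available $9,360 = COGS $5,244 + ending $4,116

Ending inventory = $4,116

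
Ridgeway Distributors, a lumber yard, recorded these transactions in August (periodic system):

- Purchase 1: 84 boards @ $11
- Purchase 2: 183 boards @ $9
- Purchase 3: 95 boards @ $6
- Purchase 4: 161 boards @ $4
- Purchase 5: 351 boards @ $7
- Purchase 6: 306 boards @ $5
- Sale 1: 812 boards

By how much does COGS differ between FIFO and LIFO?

$1,201

FIFO COGS: 84 @ $11 + 183 @ $9 + 95 @ $6 + 161 @ $4 + 289 @ $7 = $5,808
LIFO COGS: 306 @ $5 + 351 @ $7 + 155 @ $4 = $4,607
Difference = |$5,808 − $4,607| = $1,201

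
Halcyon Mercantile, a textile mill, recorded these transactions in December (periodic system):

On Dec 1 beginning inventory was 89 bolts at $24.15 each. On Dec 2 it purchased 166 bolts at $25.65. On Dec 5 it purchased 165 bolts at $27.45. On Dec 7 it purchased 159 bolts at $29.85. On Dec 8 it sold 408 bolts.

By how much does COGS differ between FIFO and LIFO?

$822.90

FIFO COGS: 89 @ $24.15 + 166 @ $25.65 + 153 @ $27.45 = $10,607.10
LIFO COGS: 159 @ $29.85 + 165 @ $27.45 + 84 @ $25.65 = $11,430.00
Difference = |$10,607.10 − $11,430.00| = $822.90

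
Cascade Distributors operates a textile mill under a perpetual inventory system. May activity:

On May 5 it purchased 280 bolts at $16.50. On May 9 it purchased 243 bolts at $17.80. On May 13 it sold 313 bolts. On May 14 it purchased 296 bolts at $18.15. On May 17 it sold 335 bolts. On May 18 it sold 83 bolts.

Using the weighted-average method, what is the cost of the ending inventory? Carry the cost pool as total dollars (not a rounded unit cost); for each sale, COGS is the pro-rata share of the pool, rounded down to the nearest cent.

Ending inventory = $1,559.01

After May 5: 280 on hand, pool $4,620.00 (≈ $16.5000 each)
After May 9: 523 on hand, pool $8,945.40 (≈ $17.1040 each)
May 13, sell 313: 313/523 × $8,945.40 → $5,353.55
After May 14: 506 on hand, pool $8,964.25 (≈ $17.7159 each)
May 17, sell 335: 335/506 × $8,964.25 → $5,934.82
May 18, sell 83: 83/171 × $3,029.43 → $1,470.42
Total COGS = $5,353.55 + $5,934.82 + $1,470.42 = $12,758.79
Ending inventory (cost pool remaining) = $1,559.01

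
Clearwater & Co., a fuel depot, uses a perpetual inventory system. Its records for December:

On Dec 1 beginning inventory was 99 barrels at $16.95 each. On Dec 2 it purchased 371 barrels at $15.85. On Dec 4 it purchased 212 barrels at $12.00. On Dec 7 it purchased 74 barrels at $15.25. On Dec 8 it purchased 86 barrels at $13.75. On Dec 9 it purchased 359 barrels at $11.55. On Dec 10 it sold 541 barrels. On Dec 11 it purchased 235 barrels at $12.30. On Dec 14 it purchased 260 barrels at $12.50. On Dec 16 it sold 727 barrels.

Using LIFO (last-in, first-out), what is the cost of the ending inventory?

Ending inventory = $6,892.70

Dec 10, 541 sold [LIFO — newest first]: 359 @ $11.55 + 86 @ $13.75 + 74 @ $15.25 + 22 @ $12.00 = $6,721.45
Dec 16, 727 sold [LIFO — newest first]: 260 @ $12.50 + 235 @ $12.30 + 190 @ $12.00 + 42 @ $15.85 = $9,086.20
Total COGS = $6,721.45 + $9,086.20 = $15,807.65
Ending inventory: 99 @ $16.95 + 329 @ $15.85 = $6,892.70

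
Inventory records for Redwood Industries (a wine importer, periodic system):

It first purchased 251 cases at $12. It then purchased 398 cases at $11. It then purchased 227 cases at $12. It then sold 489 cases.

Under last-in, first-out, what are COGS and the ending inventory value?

Sale 1 (489) [LIFO — newest first]: 227 @ $12 + 262 @ $11 = $5,606
Ending inventory: 251 @ $12 + 136 @ $11 = $4,508
Check: goods available $10,114 = COGS $5,606 + ending $4,508

COGS = $5,606; ending inventory = $4,508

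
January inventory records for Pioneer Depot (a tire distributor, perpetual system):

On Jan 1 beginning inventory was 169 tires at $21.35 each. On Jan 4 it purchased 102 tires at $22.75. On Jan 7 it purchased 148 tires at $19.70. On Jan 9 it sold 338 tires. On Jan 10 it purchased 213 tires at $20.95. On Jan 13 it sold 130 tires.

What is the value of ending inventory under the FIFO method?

Jan 9, 338 sold [FIFO — oldest first]: 169 @ $21.35 + 102 @ $22.75 + 67 @ $19.70 = $7,248.55
Jan 13, 130 sold [FIFO — oldest first]: 81 @ $19.70 + 49 @ $20.95 = $2,622.25
Total COGS = $7,248.55 + $2,622.25 = $9,870.80
Ending inventory: 164 @ $20.95 = $3,435.80
Check: goods available $13,306.60 = COGS $9,870.80 + ending $3,435.80

Ending inventory = $3,435.80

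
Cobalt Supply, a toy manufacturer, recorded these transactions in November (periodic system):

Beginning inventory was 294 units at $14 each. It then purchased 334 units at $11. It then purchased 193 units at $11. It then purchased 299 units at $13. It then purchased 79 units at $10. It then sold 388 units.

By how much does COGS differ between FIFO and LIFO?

$363

FIFO COGS: 294 @ $14 + 94 @ $11 = $5,150
LIFO COGS: 79 @ $10 + 299 @ $13 + 10 @ $11 = $4,787
Difference = |$5,150 − $4,787| = $363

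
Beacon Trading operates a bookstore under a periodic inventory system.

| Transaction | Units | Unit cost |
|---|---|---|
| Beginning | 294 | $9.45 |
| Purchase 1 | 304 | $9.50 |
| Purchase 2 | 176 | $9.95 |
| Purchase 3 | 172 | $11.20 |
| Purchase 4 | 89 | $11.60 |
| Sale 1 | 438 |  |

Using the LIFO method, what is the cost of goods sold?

COGS = $4,719.50

Sale 1 (438) [LIFO — newest first]: 89 @ $11.60 + 172 @ $11.20 + 176 @ $9.95 + 1 @ $9.50 = $4,719.50
Ending inventory: 294 @ $9.45 + 303 @ $9.50 = $5,656.80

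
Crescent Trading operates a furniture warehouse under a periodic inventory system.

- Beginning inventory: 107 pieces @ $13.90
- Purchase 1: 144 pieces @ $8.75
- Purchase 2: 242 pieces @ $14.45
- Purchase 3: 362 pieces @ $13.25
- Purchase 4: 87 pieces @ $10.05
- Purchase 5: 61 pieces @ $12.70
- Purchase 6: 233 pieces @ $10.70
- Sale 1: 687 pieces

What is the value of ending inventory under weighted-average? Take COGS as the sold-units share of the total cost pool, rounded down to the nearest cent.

Sale 1, sell 687: 687/1236 × $15,182.85 → $8,439.01
Ending inventory (cost pool remaining) = $6,743.84
Check: goods available $15,182.85 = COGS $8,439.01 + ending $6,743.84

Ending inventory = $6,743.84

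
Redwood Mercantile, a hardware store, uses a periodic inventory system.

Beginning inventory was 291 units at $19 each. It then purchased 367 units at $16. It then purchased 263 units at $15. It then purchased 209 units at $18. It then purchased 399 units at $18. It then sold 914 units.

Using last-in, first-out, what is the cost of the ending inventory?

Sale 1 (914) [LIFO — newest first]: 399 @ $18 + 209 @ $18 + 263 @ $15 + 43 @ $16 = $15,577
Ending inventory: 291 @ $19 + 324 @ $16 = $10,713

Ending inventory = $10,713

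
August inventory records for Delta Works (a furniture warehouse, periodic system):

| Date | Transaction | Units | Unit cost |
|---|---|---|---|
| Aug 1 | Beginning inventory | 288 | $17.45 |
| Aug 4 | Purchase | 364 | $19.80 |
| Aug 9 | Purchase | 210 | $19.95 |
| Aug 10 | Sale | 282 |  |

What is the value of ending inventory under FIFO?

Aug 10, 282 sold [FIFO — oldest first]: 282 @ $17.45 = $4,920.90
Ending inventory: 6 @ $17.45 + 364 @ $19.80 + 210 @ $19.95 = $11,501.40
Check: goods available $16,422.30 = COGS $4,920.90 + ending $11,501.40

Ending inventory = $11,501.40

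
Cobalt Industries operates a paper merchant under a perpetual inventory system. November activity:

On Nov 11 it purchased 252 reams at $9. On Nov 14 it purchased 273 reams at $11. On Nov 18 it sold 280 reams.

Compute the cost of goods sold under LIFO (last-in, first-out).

COGS = $3,066

Nov 18, 280 sold [LIFO — newest first]: 273 @ $11 + 7 @ $9 = $3,066
Ending inventory: 245 @ $9 = $2,205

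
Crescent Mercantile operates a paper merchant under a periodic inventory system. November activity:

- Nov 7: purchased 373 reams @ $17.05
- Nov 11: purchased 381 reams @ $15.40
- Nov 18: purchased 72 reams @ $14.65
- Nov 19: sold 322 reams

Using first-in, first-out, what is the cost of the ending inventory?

Ending inventory = $7,791.75

Nov 19, 322 sold [FIFO — oldest first]: 322 @ $17.05 = $5,490.10
Ending inventory: 51 @ $17.05 + 381 @ $15.40 + 72 @ $14.65 = $7,791.75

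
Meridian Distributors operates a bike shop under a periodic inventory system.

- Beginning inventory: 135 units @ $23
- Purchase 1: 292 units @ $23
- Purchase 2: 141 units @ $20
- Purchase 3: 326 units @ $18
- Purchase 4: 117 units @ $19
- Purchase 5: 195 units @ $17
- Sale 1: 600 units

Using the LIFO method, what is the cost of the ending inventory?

Sale 1 (600) [LIFO — newest first]: 195 @ $17 + 117 @ $19 + 288 @ $18 = $10,722
Ending inventory: 135 @ $23 + 292 @ $23 + 141 @ $20 + 38 @ $18 = $13,325

Ending inventory = $13,325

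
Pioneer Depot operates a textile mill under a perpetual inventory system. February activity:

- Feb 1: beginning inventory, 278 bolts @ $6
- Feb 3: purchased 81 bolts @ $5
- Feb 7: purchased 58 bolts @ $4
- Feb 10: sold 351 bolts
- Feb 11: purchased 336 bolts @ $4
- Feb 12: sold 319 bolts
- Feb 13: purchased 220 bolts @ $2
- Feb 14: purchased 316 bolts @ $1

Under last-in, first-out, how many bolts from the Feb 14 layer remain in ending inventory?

Feb 10, 351 sold [LIFO — newest first]: 58 @ $4 + 81 @ $5 + 212 @ $6 = $1,909
Feb 12, 319 sold [LIFO — newest first]: 319 @ $4 = $1,276
Total COGS = $1,909 + $1,276 = $3,185
Ending inventory: 66 @ $6 + 17 @ $4 + 220 @ $2 + 316 @ $1 = $1,220
Check: goods available $4,405 = COGS $3,185 + ending $1,220

316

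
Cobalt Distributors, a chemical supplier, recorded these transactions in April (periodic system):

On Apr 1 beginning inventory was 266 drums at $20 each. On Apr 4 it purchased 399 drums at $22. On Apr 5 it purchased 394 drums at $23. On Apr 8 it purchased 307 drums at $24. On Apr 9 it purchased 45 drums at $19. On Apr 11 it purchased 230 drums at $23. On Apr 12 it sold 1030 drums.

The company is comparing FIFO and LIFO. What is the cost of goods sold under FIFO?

FIFO COGS: 266 @ $20 + 399 @ $22 + 365 @ $23 = $22,493
LIFO COGS: 230 @ $23 + 45 @ $19 + 307 @ $24 + 394 @ $23 + 54 @ $22 = $23,763

COGS = $22,493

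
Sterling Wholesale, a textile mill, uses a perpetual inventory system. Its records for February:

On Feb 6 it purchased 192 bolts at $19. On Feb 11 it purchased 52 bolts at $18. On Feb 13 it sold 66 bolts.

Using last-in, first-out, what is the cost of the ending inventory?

Feb 13, 66 sold [LIFO — newest first]: 52 @ $18 + 14 @ $19 = $1,202
Ending inventory: 178 @ $19 = $3,382

Ending inventory = $3,382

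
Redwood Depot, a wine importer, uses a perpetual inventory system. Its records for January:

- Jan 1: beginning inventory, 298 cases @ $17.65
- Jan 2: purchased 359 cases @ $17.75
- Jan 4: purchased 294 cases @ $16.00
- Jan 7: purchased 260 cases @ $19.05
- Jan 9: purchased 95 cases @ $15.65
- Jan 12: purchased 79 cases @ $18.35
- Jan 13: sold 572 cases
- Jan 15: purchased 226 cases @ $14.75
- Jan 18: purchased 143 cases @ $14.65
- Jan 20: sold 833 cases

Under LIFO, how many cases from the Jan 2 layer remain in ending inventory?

51

Jan 13, 572 sold [LIFO — newest first]: 79 @ $18.35 + 95 @ $15.65 + 260 @ $19.05 + 138 @ $16.00 = $10,097.40
Jan 20, 833 sold [LIFO — newest first]: 143 @ $14.65 + 226 @ $14.75 + 156 @ $16.00 + 308 @ $17.75 = $13,391.45
Total COGS = $10,097.40 + $13,391.45 = $23,488.85
Ending inventory: 298 @ $17.65 + 51 @ $17.75 = $6,164.95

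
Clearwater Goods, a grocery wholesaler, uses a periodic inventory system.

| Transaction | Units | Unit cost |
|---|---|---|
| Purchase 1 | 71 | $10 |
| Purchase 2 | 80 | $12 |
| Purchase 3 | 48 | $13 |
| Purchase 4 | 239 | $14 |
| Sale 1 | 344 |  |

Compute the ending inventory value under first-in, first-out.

Sale 1 (344) [FIFO — oldest first]: 71 @ $10 + 80 @ $12 + 48 @ $13 + 145 @ $14 = $4,324
Ending inventory: 94 @ $14 = $1,316

Ending inventory = $1,316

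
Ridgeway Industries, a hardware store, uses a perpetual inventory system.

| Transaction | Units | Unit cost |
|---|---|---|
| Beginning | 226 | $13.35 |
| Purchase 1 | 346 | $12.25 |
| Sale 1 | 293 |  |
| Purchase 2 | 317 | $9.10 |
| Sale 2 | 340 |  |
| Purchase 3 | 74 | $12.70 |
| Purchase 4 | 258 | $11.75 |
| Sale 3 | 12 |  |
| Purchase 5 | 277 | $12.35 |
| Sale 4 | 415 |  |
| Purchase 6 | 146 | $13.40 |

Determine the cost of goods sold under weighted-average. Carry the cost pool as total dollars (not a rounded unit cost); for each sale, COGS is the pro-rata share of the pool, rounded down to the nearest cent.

After Beginning: 226 on hand, pool $3,017.10 (≈ $13.3500 each)
After Purchase 1: 572 on hand, pool $7,255.60 (≈ $12.6846 each)
Sale 1, sell 293: 293/572 × $7,255.60 → $3,716.59
After Purchase 2: 596 on hand, pool $6,423.71 (≈ $10.7780 each)
Sale 2, sell 340: 340/596 × $6,423.71 → $3,664.53
After Purchase 3: 330 on hand, pool $3,698.98 (≈ $11.2090 each)
After Purchase 4: 588 on hand, pool $6,730.48 (≈ $11.4464 each)
Sale 3, sell 12: 12/588 × $6,730.48 → $137.35
After Purchase 5: 853 on hand, pool $10,014.08 (≈ $11.7398 each)
Sale 4, sell 415: 415/853 × $10,014.08 → $4,872.03
After Purchase 6: 584 on hand, pool $7,098.45 (≈ $12.1549 each)
Total COGS = $3,716.59 + $3,664.53 + $137.35 + $4,872.03 = $12,390.50
Ending inventory (cost pool remaining) = $7,098.45
Check: goods available $19,488.95 = COGS $12,390.50 + ending $7,098.45

COGS = $12,390.50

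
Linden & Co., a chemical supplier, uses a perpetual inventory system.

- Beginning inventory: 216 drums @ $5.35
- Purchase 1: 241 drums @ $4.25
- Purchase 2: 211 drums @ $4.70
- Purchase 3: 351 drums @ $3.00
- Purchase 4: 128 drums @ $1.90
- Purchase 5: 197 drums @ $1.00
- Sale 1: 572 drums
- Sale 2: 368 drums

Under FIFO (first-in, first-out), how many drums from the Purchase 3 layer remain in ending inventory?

Sale 1 (572) [FIFO — oldest first]: 216 @ $5.35 + 241 @ $4.25 + 115 @ $4.70 = $2,720.35
Sale 2 (368) [FIFO — oldest first]: 96 @ $4.70 + 272 @ $3.00 = $1,267.20
Total COGS = $2,720.35 + $1,267.20 = $3,987.55
Ending inventory: 79 @ $3.00 + 128 @ $1.90 + 197 @ $1.00 = $677.20

79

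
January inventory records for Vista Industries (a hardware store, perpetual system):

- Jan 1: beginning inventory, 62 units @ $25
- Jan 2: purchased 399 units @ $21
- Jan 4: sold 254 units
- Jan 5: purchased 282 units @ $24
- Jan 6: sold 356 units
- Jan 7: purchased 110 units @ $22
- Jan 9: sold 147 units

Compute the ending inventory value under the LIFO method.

Jan 4, 254 sold [LIFO — newest first]: 254 @ $21 = $5,334
Jan 6, 356 sold [LIFO — newest first]: 282 @ $24 + 74 @ $21 = $8,322
Jan 9, 147 sold [LIFO — newest first]: 110 @ $22 + 37 @ $21 = $3,197
Total COGS = $5,334 + $8,322 + $3,197 = $16,853
Ending inventory: 62 @ $25 + 34 @ $21 = $2,264

Ending inventory = $2,264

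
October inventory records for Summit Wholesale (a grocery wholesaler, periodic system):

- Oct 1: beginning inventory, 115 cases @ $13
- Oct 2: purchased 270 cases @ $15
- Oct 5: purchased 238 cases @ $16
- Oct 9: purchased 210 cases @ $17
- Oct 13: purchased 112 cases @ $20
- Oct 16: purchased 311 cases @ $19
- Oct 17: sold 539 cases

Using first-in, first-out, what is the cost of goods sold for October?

COGS = $8,009

Oct 17, 539 sold [FIFO — oldest first]: 115 @ $13 + 270 @ $15 + 154 @ $16 = $8,009
Ending inventory: 84 @ $16 + 210 @ $17 + 112 @ $20 + 311 @ $19 = $13,063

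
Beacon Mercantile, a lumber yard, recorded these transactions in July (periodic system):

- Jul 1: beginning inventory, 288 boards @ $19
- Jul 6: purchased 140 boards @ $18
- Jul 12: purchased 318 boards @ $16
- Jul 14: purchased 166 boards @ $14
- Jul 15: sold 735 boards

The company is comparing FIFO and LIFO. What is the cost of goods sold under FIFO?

FIFO COGS: 288 @ $19 + 140 @ $18 + 307 @ $16 = $12,904
LIFO COGS: 166 @ $14 + 318 @ $16 + 140 @ $18 + 111 @ $19 = $12,041

COGS = $12,904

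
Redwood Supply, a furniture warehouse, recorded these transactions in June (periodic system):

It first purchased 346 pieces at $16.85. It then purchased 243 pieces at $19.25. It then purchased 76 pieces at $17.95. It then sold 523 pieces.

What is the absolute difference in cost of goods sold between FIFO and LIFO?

$242.00

FIFO COGS: 346 @ $16.85 + 177 @ $19.25 = $9,237.35
LIFO COGS: 76 @ $17.95 + 243 @ $19.25 + 204 @ $16.85 = $9,479.35
Difference = |$9,237.35 − $9,479.35| = $242.00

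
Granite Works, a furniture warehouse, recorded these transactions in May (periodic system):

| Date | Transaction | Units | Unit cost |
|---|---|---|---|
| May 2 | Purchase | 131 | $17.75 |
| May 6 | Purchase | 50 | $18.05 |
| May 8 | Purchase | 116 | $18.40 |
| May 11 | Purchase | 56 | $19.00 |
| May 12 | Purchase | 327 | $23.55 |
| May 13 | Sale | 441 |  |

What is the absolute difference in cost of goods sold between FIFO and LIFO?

FIFO COGS: 131 @ $17.75 + 50 @ $18.05 + 116 @ $18.40 + 56 @ $19.00 + 88 @ $23.55 = $8,498.55
LIFO COGS: 327 @ $23.55 + 56 @ $19.00 + 58 @ $18.40 = $9,832.05
Difference = |$8,498.55 − $9,832.05| = $1,333.50

$1,333.50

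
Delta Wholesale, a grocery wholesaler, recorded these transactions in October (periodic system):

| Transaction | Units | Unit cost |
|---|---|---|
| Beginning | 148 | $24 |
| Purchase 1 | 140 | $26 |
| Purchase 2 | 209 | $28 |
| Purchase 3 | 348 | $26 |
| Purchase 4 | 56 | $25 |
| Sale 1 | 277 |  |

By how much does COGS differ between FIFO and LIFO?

FIFO COGS: 148 @ $24 + 129 @ $26 = $6,906
LIFO COGS: 56 @ $25 + 221 @ $26 = $7,146
Difference = |$6,906 − $7,146| = $240

$240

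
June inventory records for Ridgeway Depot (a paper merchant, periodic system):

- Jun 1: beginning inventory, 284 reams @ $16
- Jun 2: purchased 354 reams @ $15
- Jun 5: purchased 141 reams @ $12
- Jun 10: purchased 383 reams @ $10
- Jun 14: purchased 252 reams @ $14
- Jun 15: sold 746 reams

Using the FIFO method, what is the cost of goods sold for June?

COGS = $11,150

Jun 15, 746 sold [FIFO — oldest first]: 284 @ $16 + 354 @ $15 + 108 @ $12 = $11,150
Ending inventory: 33 @ $12 + 383 @ $10 + 252 @ $14 = $7,754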